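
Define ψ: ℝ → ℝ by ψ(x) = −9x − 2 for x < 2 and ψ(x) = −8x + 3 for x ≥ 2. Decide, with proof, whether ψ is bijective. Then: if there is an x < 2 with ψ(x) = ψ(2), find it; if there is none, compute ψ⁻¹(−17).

11/9

Both pieces are strictly decreasing (slopes −9 and −8), so each is injective on its own interval.
The left piece maps (−∞, 2) onto (−20, ∞); the right piece maps [2, ∞) onto (−∞, −13].
These images overlap. In particular ψ(2) = −13 (right piece), and solving −9x − 2 = −13 on the left piece gives x = 11/9 < 2.
So ψ(11/9) = ψ(2) with 11/9 ≠ 2, and ψ is not injective, hence not bijective. This x = 11/9 is the requested value below 2.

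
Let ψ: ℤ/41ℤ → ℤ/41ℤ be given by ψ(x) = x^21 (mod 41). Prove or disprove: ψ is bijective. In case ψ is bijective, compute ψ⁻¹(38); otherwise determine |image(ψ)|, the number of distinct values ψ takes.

Since 41 is prime, the nonzero elements of ℤ/41ℤ form a cyclic group of order 40.
As gcd(21, 40) = 1, raising to the 21st power is a bijection on this group: if x_1^21 ≡ x_2^21 then (x_1x_2^{−1})^21 = 1, and the only element of order dividing gcd(21, 40) = 1 is 1, so x_1 = x_2.
With ψ(0) = 0 this makes ψ injective on all of ℤ/41ℤ, hence bijective (finite equal-size domain and codomain). In particular ψ is bijective.
Since ψ is bijective, we find the preimage of 38. The inverse of x ↦ x^21 on (ℤ/41ℤ)^× is x ↦ x^21, because 21·21 = 441 = 11·40 + 1 ≡ 1 (mod 40) and x^{40} = 1 for x ≠ 0 (Fermat). So ψ⁻¹(38) = 38^21 mod 41.
Repeated squaring mod 41: 38^1 ≡ 38, 38^2 ≡ 38² = 1444 ≡ 9, 38^4 ≡ 9² = 81 ≡ 40, 38^8 ≡ 40² = 1600 ≡ 1, 38^16 ≡ 1² = 1. Since 21 = 16 + 4 + 1, 38^21 ≡ 1·40·38: 1·40 = 40, then 40·38 = 1520 ≡ 3. So 38^21 ≡ 3 (mod 41).
Hence ψ⁻¹(38) = 3.

3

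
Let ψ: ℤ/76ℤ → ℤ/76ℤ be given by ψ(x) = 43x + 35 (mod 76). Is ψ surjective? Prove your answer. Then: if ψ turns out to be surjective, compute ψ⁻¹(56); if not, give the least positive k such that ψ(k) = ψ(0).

27

Since gcd(43, 76) = 1, 43 is invertible modulo 76. Euclid's algorithm: 76 = 1·43 + 33, 43 = 1·33 + 10, 33 = 3·10 + 3, 10 = 3·3 + 1; back-substituting gives 1 = 23·43 − 13·76, so 43⁻¹ ≡ 23 (mod 76).
Then y ↦ 23(y − 35) is a two-sided inverse to ψ, so every y ∈ ℤ/76ℤ has a preimage.
Therefore ψ is surjective.
Since ψ is surjective, we find ψ⁻¹(56): we need 43x ≡ 56 − 35 ≡ 21 (mod 76). Using 43⁻¹ = 23: x ≡ 23·21 = 483 = 6·76 + 27, so x = 27.
Check: ψ(27) = 43·27 + 35 = 1196 = 15·76 + 56 ≡ 56 (mod 76).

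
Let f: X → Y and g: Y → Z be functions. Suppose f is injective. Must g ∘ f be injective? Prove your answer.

not injective

No. Take X = Y = Z = {0, 1}, f = identity (injective), and g(x) = 0 for every x.
Then (g ∘ f)(0) = 0 = (g ∘ f)(1) with 0 ≠ 1, so g ∘ f is not injective.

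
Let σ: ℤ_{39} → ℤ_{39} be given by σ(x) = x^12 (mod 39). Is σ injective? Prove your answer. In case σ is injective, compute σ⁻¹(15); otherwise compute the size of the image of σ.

σ(1) = 1^12 = 1.
σ(2): Repeated squaring mod 39: 2^1 ≡ 2, 2^2 ≡ 2² = 4, 2^4 ≡ 4² = 16, 2^8 ≡ 16² = 256 ≡ 22. Since 12 = 8 + 4, 2^12 ≡ 22·16: 22·16 = 352 ≡ 1. So 2^12 ≡ 1 (mod 39).
So σ(1) = σ(2) = 1 while 1 ≠ 2, thus σ is not injective.
Since σ is not injective, we determine |image(σ)|. Computing x^12 mod 39 for each x (by repeated squaring, reducing mod 39 at every step), the values σ(0), σ(1), …, σ(38) are: 0, 1, 1, 27, 1, 1, 27, 1, 1, 27, 1, 1, 27, 13, 1, 27, 1, 1, 27, 1, 1, 27, 1, 1, 27, 1, 13, 27, 1, 1, 27, 1, 1, 27, 1, 1, 27, 1, 1.
The distinct values are {0, 1, 13, 27}; there are 4 of them.

4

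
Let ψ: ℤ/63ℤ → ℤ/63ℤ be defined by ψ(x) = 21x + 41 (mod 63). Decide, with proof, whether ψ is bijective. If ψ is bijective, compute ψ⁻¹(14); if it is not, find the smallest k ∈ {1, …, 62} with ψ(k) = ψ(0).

Recall: ψ is injective when ψ(x_1) = ψ(x_2) forces x_1 = x_2.
We have gcd(21, 63) = 21 > 1. Taking x_1 = 0 and x_2 = 3: ψ(0) = 41 and ψ(3) = 21·3 + 41 = 104 ≡ 41 (mod 63).
So ψ(0) = ψ(3) while 0 ≠ 3, thus ψ is not injective, hence not bijective.
Since ψ is not bijective, we find the least positive k with ψ(k) = ψ(0): this means 21k ≡ 0 (mod 63), i.e. 63 ∣ 21k. Since gcd(21, 63) = 21, dividing through by 21 this holds exactly when 3 ∣ k.
The smallest positive such k is 3.

3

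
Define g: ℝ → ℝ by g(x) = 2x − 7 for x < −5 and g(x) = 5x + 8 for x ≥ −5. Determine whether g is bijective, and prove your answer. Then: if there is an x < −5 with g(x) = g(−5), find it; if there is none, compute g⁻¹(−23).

-8

Both pieces are strictly increasing (slopes 2 and 5), so each is injective on its own interval.
The left piece maps (−∞, −5) onto (−∞, −17); the right piece maps [−5, ∞) onto [−17, ∞).
Since −17 = −17, the images partition ℝ: g is injective and surjective, hence bijective.
Because the two images are disjoint, no x < −5 has g(x) = g(−5), so we compute g⁻¹(−23): −23 lies in (−∞, −17), so solve 2x − 7 = −23: x = (−23 + 7)/2 = −8.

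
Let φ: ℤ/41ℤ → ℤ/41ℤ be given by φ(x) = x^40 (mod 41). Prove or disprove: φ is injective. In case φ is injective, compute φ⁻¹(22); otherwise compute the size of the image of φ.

φ(1) = 1^40 = 1.
φ(2): Repeated squaring mod 41: 2^1 ≡ 2, 2^2 ≡ 2² = 4, 2^4 ≡ 4² = 16, 2^8 ≡ 16² = 256 ≡ 10, 2^16 ≡ 10² = 100 ≡ 18, 2^32 ≡ 18² = 324 ≡ 37. Since 40 = 32 + 8, 2^40 ≡ 37·10: 37·10 = 370 ≡ 1. So 2^40 ≡ 1 (mod 41).
So φ(1) = φ(2) = 1 while 1 ≠ 2, thus φ is not injective.
Since φ is not injective, we determine |image(φ)|. Computing x^40 mod 41 for each x (by repeated squaring, reducing mod 41 at every step), the values φ(0), φ(1), …, φ(40) are: 0, 1, 1, 1, 1, 1, 1, 1, 1, 1, 1, 1, 1, 1, 1, 1, 1, 1, 1, 1, 1, 1, 1, 1, 1, 1, 1, 1, 1, 1, 1, 1, 1, 1, 1, 1, 1, 1, 1, 1, 1.
The distinct values are {0, 1}; there are 2 of them.

2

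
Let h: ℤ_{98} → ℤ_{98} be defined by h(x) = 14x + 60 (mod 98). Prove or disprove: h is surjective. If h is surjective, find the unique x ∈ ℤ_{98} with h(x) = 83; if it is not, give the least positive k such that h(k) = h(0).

Recall: h is surjective if every y in the codomain equals h(x) for some x in the domain.
Since gcd(14, 98) = 14, we have 14x ≡ 0 (mod 14) for all x, so h(x) ≡ 4 (mod 14).
But 0 ≢ 4 (mod 14), so 0 ∈ ℤ_{98} has no preimage. Thus h is not surjective.
Since h is not surjective, we find the least positive k with h(k) = h(0): this means 14k ≡ 0 (mod 98), i.e. 98 ∣ 14k. Since gcd(14, 98) = 14, dividing through by 14 this holds exactly when 7 ∣ k.
The smallest positive such k is 7.

7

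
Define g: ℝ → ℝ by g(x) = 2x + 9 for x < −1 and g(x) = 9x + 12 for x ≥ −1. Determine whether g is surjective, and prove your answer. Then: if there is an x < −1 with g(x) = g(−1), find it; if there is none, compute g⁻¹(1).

-3

Both pieces are strictly increasing (slopes 2 and 9), so each is injective on its own interval.
The left piece maps (−∞, −1) onto (−∞, 7); the right piece maps [−1, ∞) onto [3, ∞).
The union (−∞, 7) ∪ [3, ∞) covers ℝ, so g is surjective.
For the follow-up: the images overlap, so an x < −1 with g(x) = g(−1) exists. g(−1) = 3; solving 2x + 9 = 3 for x < −1 gives x = (3 − 9)/2 = −3.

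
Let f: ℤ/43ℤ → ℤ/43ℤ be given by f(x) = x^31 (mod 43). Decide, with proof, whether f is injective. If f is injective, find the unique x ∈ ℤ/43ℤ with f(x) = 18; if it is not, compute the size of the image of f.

Since 43 is prime, the nonzero elements of ℤ/43ℤ form a cyclic group of order 42.
As gcd(31, 42) = 1, raising to the 31st power is a bijection on this group: if u^31 ≡ v^31 then (uv^{−1})^31 = 1, and the only element of order dividing gcd(31, 42) = 1 is 1, so u = v.
With f(0) = 0 this makes f injective on all of ℤ/43ℤ, hence bijective (finite equal-size domain and codomain). In particular f is injective.
Since f is injective, we find the preimage of 18. The inverse of x ↦ x^31 on (ℤ/43ℤ)^× is x ↦ x^19, because 31·19 = 589 = 14·42 + 1 ≡ 1 (mod 42) and x^{42} = 1 for x ≠ 0 (Fermat). So f⁻¹(18) = 18^19 mod 43.
Repeated squaring mod 43: 18^1 ≡ 18, 18^2 ≡ 18² = 324 ≡ 23, 18^4 ≡ 23² = 529 ≡ 13, 18^8 ≡ 13² = 169 ≡ 40, 18^16 ≡ 40² = 1600 ≡ 9. Since 19 = 16 + 2 + 1, 18^19 ≡ 9·23·18: 9·23 = 207 ≡ 35, then 35·18 = 630 ≡ 28. So 18^19 ≡ 28 (mod 43).
Hence f⁻¹(18) = 28.

28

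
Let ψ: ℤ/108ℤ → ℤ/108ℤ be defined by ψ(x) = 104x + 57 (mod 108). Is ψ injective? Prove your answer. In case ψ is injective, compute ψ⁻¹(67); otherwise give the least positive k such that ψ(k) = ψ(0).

27

We have gcd(104, 108) = 4 > 1. Taking s = 0 and t = 27: ψ(0) = 57 and ψ(27) = 104·27 + 57 = 2865 ≡ 57 (mod 108).
So ψ(0) = ψ(27) while 0 ≠ 27, hence ψ is not injective.
Since ψ is not injective, we find the least positive k with ψ(k) = ψ(0): this means 104k ≡ 0 (mod 108), i.e. 108 ∣ 104k. Since gcd(104, 108) = 4, dividing through by 4 this holds exactly when 27 ∣ 26k, and as gcd(26, 27) = 1, exactly when 27 ∣ k.
The smallest positive such k is 27.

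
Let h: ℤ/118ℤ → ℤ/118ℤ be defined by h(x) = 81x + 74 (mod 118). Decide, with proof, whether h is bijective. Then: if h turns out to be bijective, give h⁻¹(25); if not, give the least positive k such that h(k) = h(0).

Suppose h(x_1) = h(x_2) in ℤ/118ℤ. Then 81x_1 + 74 ≡ 81x_2 + 74 (mod 118), hence 81(x_1 − x_2) ≡ 0 (mod 118).
Since gcd(81, 118) = 1, 81 is invertible modulo 118, thus x_1 − x_2 ≡ 0 (mod 118), i.e. x_1 = x_2.
We now compute 81⁻¹ mod 118 explicitly. Euclid's algorithm: 118 = 1·81 + 37, 81 = 2·37 + 7, 37 = 5·7 + 2, 7 = 3·2 + 1; back-substituting gives 1 = 51·81 − 35·118, so 81⁻¹ ≡ 51 (mod 118).
Then y ↦ 51(y − 74) is a two-sided inverse to h, so every y ∈ ℤ/118ℤ has a preimage.
Therefore h is bijective.
Since h is bijective, we find h⁻¹(25): we need 81x ≡ 25 − 74 ≡ 69 (mod 118). Using 81⁻¹ = 51: x ≡ 51·69 = 3519 = 29·118 + 97, so x = 97.
Check: h(97) = 81·97 + 74 = 7931 = 67·118 + 25 ≡ 25 (mod 118).

97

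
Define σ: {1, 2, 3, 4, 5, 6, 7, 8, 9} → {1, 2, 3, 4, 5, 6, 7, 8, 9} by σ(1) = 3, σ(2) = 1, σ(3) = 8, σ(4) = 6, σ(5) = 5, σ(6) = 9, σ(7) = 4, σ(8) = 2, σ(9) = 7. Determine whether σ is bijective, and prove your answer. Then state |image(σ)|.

9

The values 3, 1, 8, 6, 5, 9, 4, 2, 7 are a permutation of {1, 2, 3, 4, 5, 6, 7, 8, 9}: each element appears exactly once.
So σ is injective and surjective, hence bijective.
The image of σ is {1, 2, 3, 4, 5, 6, 7, 8, 9}, which has 9 elements.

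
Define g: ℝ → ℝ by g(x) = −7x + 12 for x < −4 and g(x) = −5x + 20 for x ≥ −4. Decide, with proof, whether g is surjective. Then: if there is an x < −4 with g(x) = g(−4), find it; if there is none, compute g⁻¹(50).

-38/7

Both pieces are strictly decreasing (slopes −7 and −5), so each is injective on its own interval.
The left piece maps (−∞, −4) onto (40, ∞); the right piece maps [−4, ∞) onto (−∞, 40].
These images together cover ℝ, so g is surjective.
Because the two images are disjoint, no x < −4 has g(x) = g(−4), so we compute g⁻¹(50): 50 lies in (40, ∞), so solve −7x + 12 = 50: x = (50 − 12)/(−7) = −38/7.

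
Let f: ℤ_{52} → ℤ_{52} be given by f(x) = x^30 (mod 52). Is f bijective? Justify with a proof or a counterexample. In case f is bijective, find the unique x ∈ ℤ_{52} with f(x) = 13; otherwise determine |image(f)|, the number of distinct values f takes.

6

f(1) = 1^30 = 1.
f(3): Repeated squaring mod 52: 3^1 ≡ 3, 3^2 ≡ 3² = 9, 3^4 ≡ 9² = 81 ≡ 29, 3^8 ≡ 29² = 841 ≡ 9, 3^16 ≡ 9² = 81 ≡ 29. Since 30 = 16 + 8 + 4 + 2, 3^30 ≡ 29·9·29·9: 29·9 = 261 ≡ 1, then 1·29 = 29, then 29·9 = 261 ≡ 1. So 3^30 ≡ 1 (mod 52).
So f(1) = f(3) = 1 while 1 ≠ 3, therefore f is not injective, hence not bijective.
Since f is not bijective, we determine |image(f)|. Computing x^30 mod 52 for each x (by repeated squaring, reducing mod 52 at every step), the values f(0), f(1), …, f(51) are: 0, 1, 12, 1, 40, 25, 12, 25, 12, 1, 40, 25, 40, 13, 40, 25, 40, 1, 12, 25, 12, 25, 40, 1, 12, 1, 0, 1, 12, 1, 40, 25, 12, 25, 12, 1, 40, 25, 40, 13, 40, 25, 40, 1, 12, 25, 12, 25, 40, 1, 12, 1.
The distinct values are {0, 1, 12, 13, 25, 40}; there are 6 of them.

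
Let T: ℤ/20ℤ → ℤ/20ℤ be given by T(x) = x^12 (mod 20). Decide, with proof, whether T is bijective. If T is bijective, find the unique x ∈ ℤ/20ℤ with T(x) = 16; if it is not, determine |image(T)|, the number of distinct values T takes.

4

T(1) = 1^12 = 1.
T(3): Repeated squaring mod 20: 3^1 ≡ 3, 3^2 ≡ 3² = 9, 3^4 ≡ 9² = 81 ≡ 1, 3^8 ≡ 1² = 1. Since 12 = 8 + 4, 3^12 ≡ 1·1: 1·1 = 1. So 3^12 ≡ 1 (mod 20).
So T(1) = T(3) = 1 while 1 ≠ 3, therefore T is not injective, hence not bijective.
Since T is not bijective, we determine |image(T)|. Computing x^12 mod 20 for each x (by repeated squaring, reducing mod 20 at every step), the values T(0), T(1), …, T(19) are: 0, 1, 16, 1, 16, 5, 16, 1, 16, 1, 0, 1, 16, 1, 16, 5, 16, 1, 16, 1.
The distinct values are {0, 1, 5, 16}; there are 4 of them.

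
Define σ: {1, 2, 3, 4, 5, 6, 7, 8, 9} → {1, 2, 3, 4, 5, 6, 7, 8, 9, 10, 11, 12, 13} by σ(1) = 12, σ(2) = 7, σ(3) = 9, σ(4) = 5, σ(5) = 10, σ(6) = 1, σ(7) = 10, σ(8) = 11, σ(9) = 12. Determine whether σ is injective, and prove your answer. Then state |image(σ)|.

7

σ(5) = 10 = σ(7) with 5 ≠ 7, so σ is not injective.
The image of σ is {1, 5, 7, 9, 10, 11, 12}, which has 7 elements.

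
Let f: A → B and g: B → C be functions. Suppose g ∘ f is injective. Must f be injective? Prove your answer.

injective

Suppose f(a) = f(b). Applying g: (g ∘ f)(a) = (g ∘ f)(b). Since g ∘ f is injective, a = b. Thus f is injective.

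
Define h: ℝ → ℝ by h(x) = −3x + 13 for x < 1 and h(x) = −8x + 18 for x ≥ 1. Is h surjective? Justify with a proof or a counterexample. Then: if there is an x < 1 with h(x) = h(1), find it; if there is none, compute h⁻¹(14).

-1/3

Both pieces are strictly decreasing (slopes −3 and −8), so each is injective on its own interval.
The left piece maps (−∞, 1) onto (10, ∞); the right piece maps [1, ∞) onto (−∞, 10].
These images together cover ℝ, so h is surjective.
Because the two images are disjoint, no x < 1 has h(x) = h(1), so we compute h⁻¹(14): 14 lies in (10, ∞), so solve −3x + 13 = 14: x = (14 − 13)/(−3) = −1/3.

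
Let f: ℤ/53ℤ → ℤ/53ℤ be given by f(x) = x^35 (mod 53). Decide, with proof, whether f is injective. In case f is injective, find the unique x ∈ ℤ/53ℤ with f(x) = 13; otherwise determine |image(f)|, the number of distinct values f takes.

Since 53 is prime, the nonzero elements of ℤ/53ℤ form a cyclic group of order 52.
As gcd(35, 52) = 1, raising to the 35th power is a bijection on this group: if u^35 ≡ v^35 then (uv^{−1})^35 = 1, and the only element of order dividing gcd(35, 52) = 1 is 1, so u = v.
With f(0) = 0 this makes f injective on all of ℤ/53ℤ, hence bijective (finite equal-size domain and codomain). In particular f is injective.
Since f is injective, we find the preimage of 13. The inverse of x ↦ x^35 on (ℤ/53ℤ)^× is x ↦ x^3, because 35·3 = 105 = 2·52 + 1 ≡ 1 (mod 52) and x^{52} = 1 for x ≠ 0 (Fermat). So f⁻¹(13) = 13^3 mod 53.
Repeated squaring mod 53: 13^1 ≡ 13, 13^2 ≡ 13² = 169 ≡ 10. Since 3 = 2 + 1, 13^3 ≡ 10·13: 10·13 = 130 ≡ 24. So 13^3 ≡ 24 (mod 53).
Hence f⁻¹(13) = 24.

24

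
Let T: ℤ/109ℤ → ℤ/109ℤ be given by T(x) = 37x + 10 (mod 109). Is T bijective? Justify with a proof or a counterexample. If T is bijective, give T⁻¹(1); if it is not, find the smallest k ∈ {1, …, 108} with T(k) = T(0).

Recall: T is injective if T(x_1) = T(x_2) implies x_1 = x_2.
If T(x_1) = T(x_2), then 37x_1 ≡ 37x_2 (mod 109). Because gcd(37, 109) = 1, we may cancel 37 to get x_1 ≡ x_2 (mod 109).
We now compute 37⁻¹ mod 109 explicitly. Euclid's algorithm: 109 = 2·37 + 35, 37 = 1·35 + 2, 35 = 17·2 + 1; back-substituting gives 1 = 56·37 − 19·109, so 37⁻¹ ≡ 56 (mod 109).
Then y ↦ 56(y − 10) is a two-sided inverse to T, so every y ∈ ℤ/109ℤ has a preimage.
Hence T is bijective.
Since T is bijective, we find T⁻¹(1): we need 37x ≡ 1 − 10 ≡ 100 (mod 109). Using 37⁻¹ = 56: x ≡ 56·100 = 5600 = 51·109 + 41, so x = 41.
Check: T(41) = 37·41 + 10 = 1527 = 14·109 + 1 ≡ 1 (mod 109).

41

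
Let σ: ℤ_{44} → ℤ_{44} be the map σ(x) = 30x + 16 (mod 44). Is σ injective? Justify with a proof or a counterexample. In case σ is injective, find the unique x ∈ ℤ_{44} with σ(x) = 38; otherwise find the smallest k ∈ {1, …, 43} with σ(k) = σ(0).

22

We have gcd(30, 44) = 2 > 1. Taking u = 0 and v = 22: σ(0) = 16 and σ(22) = 30·22 + 16 = 676 ≡ 16 (mod 44).
So σ(0) = σ(22) while 0 ≠ 22, therefore σ is not injective.
Since σ is not injective, we find the least positive k with σ(k) = σ(0): this means 30k ≡ 0 (mod 44), i.e. 44 ∣ 30k. Since gcd(30, 44) = 2, dividing through by 2 this holds exactly when 22 ∣ 15k, and as gcd(15, 22) = 1, exactly when 22 ∣ k.
The smallest positive such k is 22.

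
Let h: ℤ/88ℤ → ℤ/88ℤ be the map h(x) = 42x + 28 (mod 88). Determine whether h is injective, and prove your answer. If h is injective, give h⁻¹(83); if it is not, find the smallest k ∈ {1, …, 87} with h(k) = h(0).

We have gcd(42, 88) = 2 > 1. Taking a = 0 and b = 44: h(0) = 28 and h(44) = 42·44 + 28 = 1876 ≡ 28 (mod 88).
So h(0) = h(44) while 0 ≠ 44, therefore h is not injective.
Since h is not injective, we find the least positive k with h(k) = h(0): this means 42k ≡ 0 (mod 88), i.e. 88 ∣ 42k. Since gcd(42, 88) = 2, dividing through by 2 this holds exactly when 44 ∣ 21k, and as gcd(21, 44) = 1, exactly when 44 ∣ k.
The smallest positive such k is 44.

44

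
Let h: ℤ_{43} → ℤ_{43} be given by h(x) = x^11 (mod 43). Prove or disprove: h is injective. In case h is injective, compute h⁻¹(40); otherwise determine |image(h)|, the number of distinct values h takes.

Since 43 is prime, the nonzero elements of ℤ_{43} form a cyclic group of order 42.
As gcd(11, 42) = 1, raising to the 11th power is a bijection on this group: if u^11 ≡ v^11 then (uv^{−1})^11 = 1, and the only element of order dividing gcd(11, 42) = 1 is 1, so u = v.
With h(0) = 0 this makes h injective on all of ℤ_{43}, hence bijective (finite equal-size domain and codomain). In particular h is injective.
Since h is injective, we find the preimage of 40. The inverse of x ↦ x^11 on (ℤ_{43})^× is x ↦ x^23, because 11·23 = 253 = 6·42 + 1 ≡ 1 (mod 42) and x^{42} = 1 for x ≠ 0 (Fermat). So h⁻¹(40) = 40^23 mod 43.
Repeated squaring mod 43: 40^1 ≡ 40, 40^2 ≡ 40² = 1600 ≡ 9, 40^4 ≡ 9² = 81 ≡ 38, 40^8 ≡ 38² = 1444 ≡ 25, 40^16 ≡ 25² = 625 ≡ 23. Since 23 = 16 + 4 + 2 + 1, 40^23 ≡ 23·38·9·40: 23·38 = 874 ≡ 14, then 14·9 = 126 ≡ 40, then 40·40 = 1600 ≡ 9. So 40^23 ≡ 9 (mod 43).
Hence h⁻¹(40) = 9.

9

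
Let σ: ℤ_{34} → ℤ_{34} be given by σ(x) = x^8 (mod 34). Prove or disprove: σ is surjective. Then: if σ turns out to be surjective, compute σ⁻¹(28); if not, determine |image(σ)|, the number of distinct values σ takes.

σ(2): Repeated squaring mod 34: 2^1 ≡ 2, 2^2 ≡ 2² = 4, 2^4 ≡ 4² = 16, 2^8 ≡ 16² = 256 ≡ 18. So 2^8 ≡ 18 (mod 34).
σ(4): Repeated squaring mod 34: 4^1 ≡ 4, 4^2 ≡ 4² = 16, 4^4 ≡ 16² = 256 ≡ 18, 4^8 ≡ 18² = 324 ≡ 18. So 4^8 ≡ 18 (mod 34).
So σ(2) = σ(4) = 18 while 2 ≠ 4, thus σ is not injective.
A non-injective map from the 34-element set ℤ_{34} to itself takes at most 33 distinct values, so it cannot be surjective. Therefore σ is not surjective.
Since σ is not surjective, we determine |image(σ)|. Computing x^8 mod 34 for each x (by repeated squaring, reducing mod 34 at every step), the values σ(0), σ(1), …, σ(33) are: 0, 1, 18, 33, 18, 33, 16, 33, 18, 1, 16, 33, 16, 1, 16, 1, 18, 17, 18, 1, 16, 1, 16, 33, 16, 1, 18, 33, 16, 33, 18, 33, 18, 1.
The distinct values are {0, 1, 16, 17, 18, 33}; there are 6 of them.

6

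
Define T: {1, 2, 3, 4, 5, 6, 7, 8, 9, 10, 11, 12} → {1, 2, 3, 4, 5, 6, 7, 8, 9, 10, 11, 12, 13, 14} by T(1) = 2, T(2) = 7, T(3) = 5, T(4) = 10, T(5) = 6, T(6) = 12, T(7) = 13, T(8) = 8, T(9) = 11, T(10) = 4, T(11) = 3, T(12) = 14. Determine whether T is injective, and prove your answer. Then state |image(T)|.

The values T(1), …, T(12) are 2, 7, 5, 10, 6, 12, 13, 8, 11, 4, 3, 14 — all distinct.
So T(a) = T(b) only when a = b, and T is injective.
The image of T is {2, 3, 4, 5, 6, 7, 8, 10, 11, 12, 13, 14}, which has 12 elements.

12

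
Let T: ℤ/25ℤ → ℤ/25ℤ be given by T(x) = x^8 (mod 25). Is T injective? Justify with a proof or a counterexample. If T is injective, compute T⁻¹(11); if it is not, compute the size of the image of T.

T(3): Repeated squaring mod 25: 3^1 ≡ 3, 3^2 ≡ 3² = 9, 3^4 ≡ 9² = 81 ≡ 6, 3^8 ≡ 6² = 36 ≡ 11. So 3^8 ≡ 11 (mod 25).
T(4): Repeated squaring mod 25: 4^1 ≡ 4, 4^2 ≡ 4² = 16, 4^4 ≡ 16² = 256 ≡ 6, 4^8 ≡ 6² = 36 ≡ 11. So 4^8 ≡ 11 (mod 25).
So T(3) = T(4) = 11 while 3 ≠ 4, therefore T is not injective.
Since T is not injective, we determine |image(T)|. Computing x^8 mod 25 for each x (by repeated squaring, reducing mod 25 at every step), the values T(0), T(1), …, T(24) are: 0, 1, 6, 11, 11, 0, 16, 1, 16, 21, 0, 6, 21, 21, 6, 0, 21, 16, 1, 16, 0, 11, 11, 6, 1.
The distinct values are {0, 1, 6, 11, 16, 21}; there are 6 of them.

6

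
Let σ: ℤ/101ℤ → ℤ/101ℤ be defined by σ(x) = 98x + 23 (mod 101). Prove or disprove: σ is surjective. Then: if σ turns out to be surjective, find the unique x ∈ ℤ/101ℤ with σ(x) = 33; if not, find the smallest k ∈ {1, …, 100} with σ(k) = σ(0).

Recall: σ is surjective if every y in the codomain equals σ(x) for some x in the domain.
Since gcd(98, 101) = 1, 98 is invertible modulo 101. Euclid's algorithm: 101 = 1·98 + 3, 98 = 32·3 + 2, 3 = 1·2 + 1; back-substituting gives 1 = 67·98 − 65·101, so 98⁻¹ ≡ 67 (mod 101).
For any y ∈ ℤ/101ℤ, x = 67(y − 23) mod 101 satisfies σ(x) = 98·67(y − 23) + 23 ≡ y (since 98·67 ≡ 1 mod 101). So every y has a preimage.
Hence σ is surjective.
Since σ is surjective, we find σ⁻¹(33): we need 98x ≡ 33 − 23 ≡ 10 (mod 101). Using 98⁻¹ = 67: x ≡ 67·10 = 670 = 6·101 + 64, so x = 64.
Check: σ(64) = 98·64 + 23 = 6295 = 62·101 + 33 ≡ 33 (mod 101).

64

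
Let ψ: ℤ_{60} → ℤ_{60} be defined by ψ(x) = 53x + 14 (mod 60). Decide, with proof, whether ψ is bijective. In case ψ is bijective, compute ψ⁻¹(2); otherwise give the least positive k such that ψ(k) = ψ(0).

If ψ(u) = ψ(v), then 53u ≡ 53v (mod 60). Because gcd(53, 60) = 1, we may cancel 53 to get u ≡ v (mod 60).
We now compute 53⁻¹ mod 60 explicitly. Euclid's algorithm: 60 = 1·53 + 7, 53 = 7·7 + 4, 7 = 1·4 + 3, 4 = 1·3 + 1; back-substituting gives 1 = 17·53 − 15·60, so 53⁻¹ ≡ 17 (mod 60).
For any y ∈ ℤ_{60}, x = 17(y − 14) mod 60 satisfies ψ(x) = 53·17(y − 14) + 14 ≡ y (since 53·17 ≡ 1 mod 60). So every y has a preimage.
Hence ψ is bijective.
Since ψ is bijective, we find ψ⁻¹(2): we need 53x ≡ 2 − 14 ≡ 48 (mod 60). Using 53⁻¹ = 17: x ≡ 17·48 = 816 = 13·60 + 36, so x = 36.
Check: ψ(36) = 53·36 + 14 = 1922 = 32·60 + 2 ≡ 2 (mod 60).

36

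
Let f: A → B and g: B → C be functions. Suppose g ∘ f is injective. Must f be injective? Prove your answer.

injective

Suppose f(s) = f(t). Applying g: (g ∘ f)(s) = (g ∘ f)(t). Since g ∘ f is injective, s = t. Hence f is injective.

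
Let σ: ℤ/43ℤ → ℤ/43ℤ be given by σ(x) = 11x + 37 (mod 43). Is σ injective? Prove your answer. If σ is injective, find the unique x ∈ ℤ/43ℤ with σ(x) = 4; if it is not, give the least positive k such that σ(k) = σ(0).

Suppose σ(a) = σ(b) in ℤ/43ℤ. Then 11a + 37 ≡ 11b + 37 (mod 43), thus 11(a − b) ≡ 0 (mod 43).
Since gcd(11, 43) = 1, 11 is invertible modulo 43, hence a − b ≡ 0 (mod 43), i.e. a = b.
Therefore σ is injective.
We now compute 11⁻¹ mod 43 explicitly. Euclid's algorithm: 43 = 3·11 + 10, 11 = 1·10 + 1; back-substituting gives 1 = 4·11 − 1·43, so 11⁻¹ ≡ 4 (mod 43).
Since σ is injective, we compute σ⁻¹(4): solve 11x + 37 ≡ 4 (mod 43), i.e. 11x ≡ 10 (mod 43).
Multiplying by 11⁻¹ = 4 gives x ≡ 4·10 = 40 ≡ 40 (mod 43).
Check: σ(40) = 11·40 + 37 = 477 = 11·43 + 4 ≡ 4 (mod 43).

40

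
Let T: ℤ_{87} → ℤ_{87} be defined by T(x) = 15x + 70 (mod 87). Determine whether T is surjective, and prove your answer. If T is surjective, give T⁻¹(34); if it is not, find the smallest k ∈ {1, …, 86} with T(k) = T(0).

29

By definition, T is surjective if every y in the codomain equals T(x) for some x in the domain.
Since gcd(15, 87) = 3, we have 15x ≡ 0 (mod 3) for all x, so T(x) ≡ 1 (mod 3).
But 0 ≢ 1 (mod 3), so 0 ∈ ℤ_{87} has no preimage. Hence T is not surjective.
Since T is not surjective, we find the least positive k with T(k) = T(0): this means 15k ≡ 0 (mod 87), i.e. 87 ∣ 15k. Since gcd(15, 87) = 3, dividing through by 3 this holds exactly when 29 ∣ 5k, and as gcd(5, 29) = 1, exactly when 29 ∣ k.
The smallest positive such k is 29.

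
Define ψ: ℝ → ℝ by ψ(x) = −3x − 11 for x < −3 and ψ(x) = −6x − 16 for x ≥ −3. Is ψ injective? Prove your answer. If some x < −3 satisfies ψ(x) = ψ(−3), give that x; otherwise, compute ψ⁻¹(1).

Both pieces are strictly decreasing (slopes −3 and −6), so each is injective on its own interval.
The left piece maps (−∞, −3) onto (−2, ∞); the right piece maps [−3, ∞) onto (−∞, 2].
These images overlap. In particular ψ(−3) = 2 (right piece), and solving −3x − 11 = 2 on the left piece gives x = −13/3 < −3.
So ψ(−13/3) = ψ(−3) with −13/3 ≠ −3, and ψ is not injective. This x = −13/3 is the requested value below −3.

-13/3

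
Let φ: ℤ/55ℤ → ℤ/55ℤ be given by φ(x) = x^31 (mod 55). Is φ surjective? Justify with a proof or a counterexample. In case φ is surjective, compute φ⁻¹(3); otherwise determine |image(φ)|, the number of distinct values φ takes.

47

Computing x^31 mod 55 for each x (by repeated squaring, reducing mod 55 at every step), the values φ(0), φ(1), …, φ(54) are: 0, 1, 13, 47, 4, 5, 6, 18, 52, 9, 10, 11, 23, 2, 14, 15, 16, 28, 7, 19, 20, 21, 33, 12, 24, 25, 26, 38, 17, 29, 30, 31, 43, 22, 34, 35, 36, 48, 27, 39, 40, 41, 53, 32, 44, 45, 46, 3, 37, 49, 50, 51, 8, 42, 54.
Every element of ℤ/55ℤ appears exactly once in this list, so φ is a bijection, and in particular surjective.
Since φ is surjective, we read off the preimage of 3 from the same table: φ(47) = 3, so φ⁻¹(3) = 47.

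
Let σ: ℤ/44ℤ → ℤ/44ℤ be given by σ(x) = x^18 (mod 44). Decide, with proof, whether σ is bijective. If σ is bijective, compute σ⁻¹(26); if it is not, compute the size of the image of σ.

12

σ(10): Repeated squaring mod 44: 10^1 ≡ 10, 10^2 ≡ 10² = 100 ≡ 12, 10^4 ≡ 12² = 144 ≡ 12, 10^8 ≡ 12² = 144 ≡ 12, 10^16 ≡ 12² = 144 ≡ 12. Since 18 = 16 + 2, 10^18 ≡ 12·12: 12·12 = 144 ≡ 12. So 10^18 ≡ 12 (mod 44).
σ(12): Repeated squaring mod 44: 12^1 ≡ 12, 12^2 ≡ 12² = 144 ≡ 12, 12^4 ≡ 12² = 144 ≡ 12, 12^8 ≡ 12² = 144 ≡ 12, 12^16 ≡ 12² = 144 ≡ 12. Since 18 = 16 + 2, 12^18 ≡ 12·12: 12·12 = 144 ≡ 12. So 12^18 ≡ 12 (mod 44).
So σ(10) = σ(12) = 12 while 10 ≠ 12, thus σ is not injective, hence not bijective.
Since σ is not bijective, we determine |image(σ)|. Computing x^18 mod 44 for each x (by repeated squaring, reducing mod 44 at every step), the values σ(0), σ(1), …, σ(43) are: 0, 1, 36, 5, 20, 37, 4, 9, 16, 25, 12, 33, 12, 25, 16, 9, 4, 37, 20, 5, 36, 1, 0, 1, 36, 5, 20, 37, 4, 9, 16, 25, 12, 33, 12, 25, 16, 9, 4, 37, 20, 5, 36, 1.
The distinct values are {0, 1, 4, 5, 9, 12, 16, 20, 25, 33, 36, 37}; there are 12 of them.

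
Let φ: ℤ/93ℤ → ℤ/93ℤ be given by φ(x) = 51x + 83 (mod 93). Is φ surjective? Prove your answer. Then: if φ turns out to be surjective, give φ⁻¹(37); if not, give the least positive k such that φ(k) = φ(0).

31

Since gcd(51, 93) = 3, we have 51x ≡ 0 (mod 3) for all x, so φ(x) ≡ 2 (mod 3).
But 0 ≢ 2 (mod 3), so 0 ∈ ℤ/93ℤ has no preimage. Thus φ is not surjective.
Since φ is not surjective, we find the least positive k with φ(k) = φ(0): this means 51k ≡ 0 (mod 93), i.e. 93 ∣ 51k. Since gcd(51, 93) = 3, dividing through by 3 this holds exactly when 31 ∣ 17k, and as gcd(17, 31) = 1, exactly when 31 ∣ k.
The smallest positive such k is 31.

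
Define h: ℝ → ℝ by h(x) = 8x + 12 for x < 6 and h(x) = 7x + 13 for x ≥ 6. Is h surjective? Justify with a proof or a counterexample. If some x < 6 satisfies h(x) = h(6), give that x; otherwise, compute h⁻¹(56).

Both pieces are strictly increasing (slopes 8 and 7), so each is injective on its own interval.
The left piece maps (−∞, 6) onto (−∞, 60); the right piece maps [6, ∞) onto [55, ∞).
The union (−∞, 60) ∪ [55, ∞) covers ℝ, so h is surjective.
For the follow-up: the images overlap, so an x < 6 with h(x) = h(6) exists. h(6) = 55; solving 8x + 12 = 55 for x < 6 gives x = (55 − 12)/8 = 43/8.

43/8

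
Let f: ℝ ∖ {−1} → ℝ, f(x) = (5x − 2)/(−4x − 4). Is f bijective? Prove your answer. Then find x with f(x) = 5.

If f(x) = −5/4, cross-multiplying gives −4(5x − 2) = 5(−4x − 4), which simplifies to 8 = −20 — false.  So −5/4 has no preimage and f is not surjective.
So f is not bijective.
Solving f(x) = 5: cross-multiplying gives 5x − 2 = 5(−4x − 4), which rearranges to 25x = −18, so x = −18/25.

-18/25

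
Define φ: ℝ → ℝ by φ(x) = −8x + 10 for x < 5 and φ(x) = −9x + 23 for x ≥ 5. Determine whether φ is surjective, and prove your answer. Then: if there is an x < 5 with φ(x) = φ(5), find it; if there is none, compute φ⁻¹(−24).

4

Both pieces are strictly decreasing (slopes −8 and −9), so each is injective on its own interval.
The left piece maps (−∞, 5) onto (−30, ∞); the right piece maps [5, ∞) onto (−∞, −22].
The union (−30, ∞) ∪ (−∞, −22] covers ℝ, so φ is surjective.
For the follow-up: the images overlap, so an x < 5 with φ(x) = φ(5) exists. φ(5) = −22; solving −8x + 10 = −22 for x < 5 gives x = (−22 − 10)/(−8) = 4.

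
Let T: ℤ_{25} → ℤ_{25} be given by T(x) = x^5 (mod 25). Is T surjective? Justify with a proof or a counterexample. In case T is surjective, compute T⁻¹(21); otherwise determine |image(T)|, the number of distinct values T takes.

T(0) = 0^5 = 0.
T(5): Repeated squaring mod 25: 5^1 ≡ 5, 5^2 ≡ 5² = 25 ≡ 0, 5^4 ≡ 0² = 0. Since 5 = 4 + 1, 5^5 ≡ 0·5: 0·5 = 0. So 5^5 ≡ 0 (mod 25).
So T(0) = T(5) = 0 while 0 ≠ 5, hence T is not injective.
A non-injective map from the 25-element set ℤ_{25} to itself takes at most 24 distinct values, so it cannot be surjective. Hence T is not surjective.
Since T is not surjective, we determine |image(T)|. Computing x^5 mod 25 for each x (by repeated squaring, reducing mod 25 at every step), the values T(0), T(1), …, T(24) are: 0, 1, 7, 18, 24, 0, 1, 7, 18, 24, 0, 1, 7, 18, 24, 0, 1, 7, 18, 24, 0, 1, 7, 18, 24.
The distinct values are {0, 1, 7, 18, 24}; there are 5 of them.

5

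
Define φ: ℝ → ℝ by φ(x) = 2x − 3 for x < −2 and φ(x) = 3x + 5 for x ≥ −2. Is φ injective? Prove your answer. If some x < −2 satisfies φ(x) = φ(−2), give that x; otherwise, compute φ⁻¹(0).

Both pieces are strictly increasing (slopes 2 and 3), so each is injective on its own interval.
The left piece maps (−∞, −2) onto (−∞, −7); the right piece maps [−2, ∞) onto [−1, ∞).
These images are disjoint, so no value is attained by both pieces. Thus φ is injective.
Because the two images are disjoint, no x < −2 has φ(x) = φ(−2), so we compute φ⁻¹(0): 0 lies in [−1, ∞), so solve 3x + 5 = 0: x = (0 − 5)/3 = −5/3.

-5/3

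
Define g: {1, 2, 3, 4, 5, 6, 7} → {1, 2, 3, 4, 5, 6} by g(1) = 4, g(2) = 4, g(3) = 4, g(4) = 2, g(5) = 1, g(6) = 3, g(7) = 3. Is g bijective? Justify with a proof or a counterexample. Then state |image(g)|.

4

g(1) = 4 = g(2) with 1 ≠ 2, so g is not injective, hence not bijective.
The image of g is {1, 2, 3, 4}, which has 4 elements.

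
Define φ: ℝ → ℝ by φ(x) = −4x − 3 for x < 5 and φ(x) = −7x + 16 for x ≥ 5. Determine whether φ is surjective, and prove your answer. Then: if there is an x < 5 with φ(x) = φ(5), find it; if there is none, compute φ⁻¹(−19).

4

Both pieces are strictly decreasing (slopes −4 and −7), so each is injective on its own interval.
The left piece maps (−∞, 5) onto (−23, ∞); the right piece maps [5, ∞) onto (−∞, −19].
The union (−23, ∞) ∪ (−∞, −19] covers ℝ, so φ is surjective.
For the follow-up: the images overlap, so an x < 5 with φ(x) = φ(5) exists. φ(5) = −19; solving −4x − 3 = −19 for x < 5 gives x = (−19 + 3)/(−4) = 4.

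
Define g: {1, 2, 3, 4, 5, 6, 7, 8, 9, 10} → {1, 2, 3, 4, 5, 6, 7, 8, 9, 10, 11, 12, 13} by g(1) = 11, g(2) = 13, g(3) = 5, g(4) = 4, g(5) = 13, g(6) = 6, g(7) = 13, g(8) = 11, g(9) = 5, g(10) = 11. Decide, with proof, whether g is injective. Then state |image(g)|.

g(2) = 13 = g(5) with 2 ≠ 5, so g is not injective.
The image of g is {4, 5, 6, 11, 13}, which has 5 elements.

5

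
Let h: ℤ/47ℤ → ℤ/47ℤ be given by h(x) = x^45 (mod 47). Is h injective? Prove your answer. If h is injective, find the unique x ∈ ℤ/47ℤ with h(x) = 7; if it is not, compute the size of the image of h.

Since 47 is prime, the nonzero elements of ℤ/47ℤ form a cyclic group of order 46.
As gcd(45, 46) = 1, raising to the 45th power is a bijection on this group: if u^45 ≡ v^45 then (uv^{−1})^45 = 1, and the only element of order dividing gcd(45, 46) = 1 is 1, so u = v.
With h(0) = 0 this makes h injective on all of ℤ/47ℤ, hence bijective (finite equal-size domain and codomain). In particular h is injective.
Since h is injective, we find the preimage of 7. The inverse of x ↦ x^45 on (ℤ/47ℤ)^× is x ↦ x^45, because 45·45 = 2025 = 44·46 + 1 ≡ 1 (mod 46) and x^{46} = 1 for x ≠ 0 (Fermat). So h⁻¹(7) = 7^45 mod 47.
Repeated squaring mod 47: 7^1 ≡ 7, 7^2 ≡ 7² = 49 ≡ 2, 7^4 ≡ 2² = 4, 7^8 ≡ 4² = 16, 7^16 ≡ 16² = 256 ≡ 21, 7^32 ≡ 21² = 441 ≡ 18. Since 45 = 32 + 8 + 4 + 1, 7^45 ≡ 18·16·4·7: 18·16 = 288 ≡ 6, then 6·4 = 24, then 24·7 = 168 ≡ 27. So 7^45 ≡ 27 (mod 47).
Hence h⁻¹(7) = 27.

27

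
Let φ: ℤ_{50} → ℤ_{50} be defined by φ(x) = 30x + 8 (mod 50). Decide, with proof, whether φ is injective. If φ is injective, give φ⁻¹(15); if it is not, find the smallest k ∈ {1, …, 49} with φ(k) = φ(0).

5

We have gcd(30, 50) = 10 > 1. Taking u = 0 and v = 5: φ(0) = 8 and φ(5) = 30·5 + 8 = 158 ≡ 8 (mod 50).
So φ(0) = φ(5) while 0 ≠ 5, therefore φ is not injective.
Since φ is not injective, we find the least positive k with φ(k) = φ(0): this means 30k ≡ 0 (mod 50), i.e. 50 ∣ 30k. Since gcd(30, 50) = 10, dividing through by 10 this holds exactly when 5 ∣ 3k, and as gcd(3, 5) = 1, exactly when 5 ∣ k.
The smallest positive such k is 5.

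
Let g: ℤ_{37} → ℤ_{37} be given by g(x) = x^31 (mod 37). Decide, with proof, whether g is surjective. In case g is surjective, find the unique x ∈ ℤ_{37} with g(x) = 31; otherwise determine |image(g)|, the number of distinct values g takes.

6

Since 37 is prime, the nonzero elements of ℤ_{37} form a cyclic group of order 36.
As gcd(31, 36) = 1, raising to the 31st power is a bijection on this group: if a^31 ≡ b^31 then (ab^{−1})^31 = 1, and the only element of order dividing gcd(31, 36) = 1 is 1, so a = b.
With g(0) = 0 this makes g injective on all of ℤ_{37}, hence bijective (finite equal-size domain and codomain). In particular g is surjective.
Since g is surjective, we find the preimage of 31. The inverse of x ↦ x^31 on (ℤ_{37})^× is x ↦ x^7, because 31·7 = 217 = 6·36 + 1 ≡ 1 (mod 36) and x^{36} = 1 for x ≠ 0 (Fermat). So g⁻¹(31) = 31^7 mod 37.
Repeated squaring mod 37: 31^1 ≡ 31, 31^2 ≡ 31² = 961 ≡ 36, 31^4 ≡ 36² = 1296 ≡ 1. Since 7 = 4 + 2 + 1, 31^7 ≡ 1·36·31: 1·36 = 36, then 36·31 = 1116 ≡ 6. So 31^7 ≡ 6 (mod 37).
Hence g⁻¹(31) = 6.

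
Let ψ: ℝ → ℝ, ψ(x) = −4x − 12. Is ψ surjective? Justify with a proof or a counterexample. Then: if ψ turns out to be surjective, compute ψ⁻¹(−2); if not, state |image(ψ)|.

For any y ∈ ℝ, x = (y + 12)/(−4) satisfies ψ(x) = y.
Therefore ψ is surjective.
Since ψ is surjective, we compute ψ⁻¹(−2) = (−2 + 12)/(−4) = −5/2.

-5/2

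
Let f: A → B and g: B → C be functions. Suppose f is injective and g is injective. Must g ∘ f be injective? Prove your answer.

Suppose (g ∘ f)(u) = (g ∘ f)(v), i.e. g(f(u)) = g(f(v)).
Since g is injective, f(u) = f(v). Since f is injective, u = v. Therefore g ∘ f is injective.

injective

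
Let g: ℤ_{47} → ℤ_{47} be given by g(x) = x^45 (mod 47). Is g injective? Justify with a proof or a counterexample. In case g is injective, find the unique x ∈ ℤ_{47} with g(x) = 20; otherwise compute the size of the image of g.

Since 47 is prime, the nonzero elements of ℤ_{47} form a cyclic group of order 46.
As gcd(45, 46) = 1, raising to the 45th power is a bijection on this group: if s^45 ≡ t^45 then (st^{−1})^45 = 1, and the only element of order dividing gcd(45, 46) = 1 is 1, so s = t.
With g(0) = 0 this makes g injective on all of ℤ_{47}, hence bijective (finite equal-size domain and codomain). In particular g is injective.
Since g is injective, we find the preimage of 20. The inverse of x ↦ x^45 on (ℤ_{47})^× is x ↦ x^45, because 45·45 = 2025 = 44·46 + 1 ≡ 1 (mod 46) and x^{46} = 1 for x ≠ 0 (Fermat). So g⁻¹(20) = 20^45 mod 47.
Repeated squaring mod 47: 20^1 ≡ 20, 20^2 ≡ 20² = 400 ≡ 24, 20^4 ≡ 24² = 576 ≡ 12, 20^8 ≡ 12² = 144 ≡ 3, 20^16 ≡ 3² = 9, 20^32 ≡ 9² = 81 ≡ 34. Since 45 = 32 + 8 + 4 + 1, 20^45 ≡ 34·3·12·20: 34·3 = 102 ≡ 8, then 8·12 = 96 ≡ 2, then 2·20 = 40. So 20^45 ≡ 40 (mod 47).
Hence g⁻¹(20) = 40.

40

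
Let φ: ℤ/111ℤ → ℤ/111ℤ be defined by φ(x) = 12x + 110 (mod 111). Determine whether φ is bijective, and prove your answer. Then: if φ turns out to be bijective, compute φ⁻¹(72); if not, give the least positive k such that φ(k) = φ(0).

37

By definition, injectivity means: for all s, t in the domain, φ(s) = φ(t) implies s = t.
We have gcd(12, 111) = 3 > 1. Taking s = 0 and t = 37: φ(0) = 110 and φ(37) = 12·37 + 110 = 554 ≡ 110 (mod 111).
So φ(0) = φ(37) while 0 ≠ 37, so φ is not injective, hence not bijective.
Since φ is not bijective, we find the least positive k with φ(k) = φ(0): this means 12k ≡ 0 (mod 111), i.e. 111 ∣ 12k. Since gcd(12, 111) = 3, dividing through by 3 this holds exactly when 37 ∣ 4k, and as gcd(4, 37) = 1, exactly when 37 ∣ k.
The smallest positive such k is 37.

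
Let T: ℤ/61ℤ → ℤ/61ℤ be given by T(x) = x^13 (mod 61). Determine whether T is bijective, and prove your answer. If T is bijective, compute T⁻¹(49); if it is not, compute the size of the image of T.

19

Since 61 is prime, the nonzero elements of ℤ/61ℤ form a cyclic group of order 60.
As gcd(13, 60) = 1, raising to the 13th power is a bijection on this group: if u^13 ≡ v^13 then (uv^{−1})^13 = 1, and the only element of order dividing gcd(13, 60) = 1 is 1, so u = v.
With T(0) = 0 this makes T injective on all of ℤ/61ℤ, hence bijective (finite equal-size domain and codomain). In particular T is bijective.
Since T is bijective, we find the preimage of 49. The inverse of x ↦ x^13 on (ℤ/61ℤ)^× is x ↦ x^37, because 13·37 = 481 = 8·60 + 1 ≡ 1 (mod 60) and x^{60} = 1 for x ≠ 0 (Fermat). So T⁻¹(49) = 49^37 mod 61.
Repeated squaring mod 61: 49^1 ≡ 49, 49^2 ≡ 49² = 2401 ≡ 22, 49^4 ≡ 22² = 484 ≡ 57, 49^8 ≡ 57² = 3249 ≡ 16, 49^16 ≡ 16² = 256 ≡ 12, 49^32 ≡ 12² = 144 ≡ 22. Since 37 = 32 + 4 + 1, 49^37 ≡ 22·57·49: 22·57 = 1254 ≡ 34, then 34·49 = 1666 ≡ 19. So 49^37 ≡ 19 (mod 61).
Hence T⁻¹(49) = 19.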